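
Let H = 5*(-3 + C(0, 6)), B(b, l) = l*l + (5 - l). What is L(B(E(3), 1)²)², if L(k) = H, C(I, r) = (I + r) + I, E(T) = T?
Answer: 225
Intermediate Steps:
C(I, r) = r + 2*I
B(b, l) = 5 + l² - l (B(b, l) = l² + (5 - l) = 5 + l² - l)
H = 15 (H = 5*(-3 + (6 + 2*0)) = 5*(-3 + (6 + 0)) = 5*(-3 + 6) = 5*3 = 15)
L(k) = 15
L(B(E(3), 1)²)² = 15² = 225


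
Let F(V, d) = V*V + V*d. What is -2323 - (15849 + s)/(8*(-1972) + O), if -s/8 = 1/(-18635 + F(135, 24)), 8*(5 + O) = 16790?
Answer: -179806980481/77441535 ≈ -2321.8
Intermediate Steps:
O = 8375/4 (O = -5 + (1/8)*16790 = -5 + 8395/4 = 8375/4 ≈ 2093.8)
F(V, d) = V**2 + V*d
s = -4/1415 (s = -8/(-18635 + 135*(135 + 24)) = -8/(-18635 + 135*159) = -8/(-18635 + 21465) = -8/2830 = -8*1/2830 = -4/1415 ≈ -0.0028269)
-2323 - (15849 + s)/(8*(-1972) + O) = -2323 - (15849 - 4/1415)/(8*(-1972) + 8375/4) = -2323 - 22426331/(1415*(-15776 + 8375/4)) = -2323 - 22426331/(1415*(-54729/4)) = -2323 - 22426331*(-4)/(1415*54729) = -2323 - 1*(-89705324/77441535) = -2323 + 89705324/77441535 = -179806980481/77441535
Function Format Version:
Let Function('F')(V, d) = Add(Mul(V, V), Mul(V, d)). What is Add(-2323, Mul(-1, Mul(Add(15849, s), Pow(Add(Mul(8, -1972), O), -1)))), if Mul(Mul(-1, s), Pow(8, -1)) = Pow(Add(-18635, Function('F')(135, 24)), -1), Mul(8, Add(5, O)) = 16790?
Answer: Rational(-179806980481, 77441535) ≈ -2321.8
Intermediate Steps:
O = Rational(8375, 4) (O = Add(-5, Mul(Rational(1, 8), 16790)) = Add(-5, Rational(8395, 4)) = Rational(8375, 4) ≈ 2093.8)
Function('F')(V, d) = Add(Pow(V, 2), Mul(V, d))
s = Rational(-4, 1415) (s = Mul(-8, Pow(Add(-18635, Mul(135, Add(135, 24))), -1)) = Mul(-8, Pow(Add(-18635, Mul(135, 159)), -1)) = Mul(-8, Pow(Add(-18635, 21465), -1)) = Mul(-8, Pow(2830, -1)) = Mul(-8, Rational(1, 2830)) = Rational(-4, 1415) ≈ -0.0028269)
Add(-2323, Mul(-1, Mul(Add(15849, s), Pow(Add(Mul(8, -1972), O), -1)))) = Add(-2323, Mul(-1, Mul(Add(15849, Rational(-4, 1415)), Pow(Add(Mul(8, -1972), Rational(8375, 4)), -1)))) = Add(-2323, Mul(-1, Mul(Rational(22426331, 1415), Pow(Add(-15776, Rational(8375, 4)), -1)))) = Add(-2323, Mul(-1, Mul(Rational(22426331, 1415), Pow(Rational(-54729, 4), -1)))) = Add(-2323, Mul(-1, Mul(Rational(22426331, 1415), Rational(-4, 54729)))) = Add(-2323, Mul(-1, Rational(-89705324, 77441535))) = Add(-2323, Rational(89705324, 77441535)) = Rational(-179806980481, 77441535)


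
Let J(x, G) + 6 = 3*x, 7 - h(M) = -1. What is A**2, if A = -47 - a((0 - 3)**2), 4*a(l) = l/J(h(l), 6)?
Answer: 142129/64 ≈ 2220.8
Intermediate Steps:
h(M) = 8 (h(M) = 7 - 1*(-1) = 7 + 1 = 8)
J(x, G) = -6 + 3*x
a(l) = l/72 (a(l) = (l/(-6 + 3*8))/4 = (l/(-6 + 24))/4 = (l/18)/4 = l/72)
A = -377/8 (A = -47 - (0 - 3)**2/72 = -47 - (-3)**2/72 = -47 - 9/72 = -47 - 1*1/8 = -47 - 1/8 = -377/8 ≈ -47.125)
A**2 = (-377/8)**2 = 142129/64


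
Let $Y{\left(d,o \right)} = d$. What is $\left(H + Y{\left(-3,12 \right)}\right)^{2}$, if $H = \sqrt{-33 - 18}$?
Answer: $\left(3 - i \sqrt{51}\right)^{2} \approx -42.0 - 42.849 i$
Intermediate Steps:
$H = i \sqrt{51}$ ($H = \sqrt{-51} = i \sqrt{51} \approx 7.1414 i$)
$\left(H + Y{\left(-3,12 \right)}\right)^{2} = \left(i \sqrt{51} - 3\right)^{2} = \left(-3 + i \sqrt{51}\right)^{2}$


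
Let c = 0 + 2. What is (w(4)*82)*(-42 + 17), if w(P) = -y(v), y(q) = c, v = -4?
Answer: 4100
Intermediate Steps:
c = 2
y(q) = 2
w(P) = -2 (w(P) = -1*2 = -2)
(w(4)*82)*(-42 + 17) = (-2*82)*(-42 + 17) = -164*(-25) = 4100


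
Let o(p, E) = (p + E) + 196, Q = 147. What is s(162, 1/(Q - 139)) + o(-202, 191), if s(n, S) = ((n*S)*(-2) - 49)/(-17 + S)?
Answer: 25691/135 ≈ 190.30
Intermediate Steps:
s(n, S) = (-49 - 2*S*n)/(-17 + S) (s(n, S) = ((S*n)*(-2) - 49)/(-17 + S) = (-2*S*n - 49)/(-17 + S) = (-49 - 2*S*n)/(-17 + S))
o(p, E) = 196 + E + p (o(p, E) = (E + p) + 196 = 196 + E + p)
s(162, 1/(Q - 139)) + o(-202, 191) = (-49 - 2*162/(147 - 139))/(-17 + 1/(147 - 139)) + (196 + 191 - 202) = (-49 - 2*162/8)/(-17 + 1/8) + 185 = (-49 - 2*1/8*162)/(-17 + 1/8) + 185 = (-49 - 81/2)/(-135/8) + 185 = -8/135*(-179/2) + 185 = 716/135 + 185 = 25691/135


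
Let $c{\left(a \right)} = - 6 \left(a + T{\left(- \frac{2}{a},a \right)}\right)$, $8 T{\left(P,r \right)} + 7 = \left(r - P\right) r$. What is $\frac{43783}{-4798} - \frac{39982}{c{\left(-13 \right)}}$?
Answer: $\frac{189863401}{215910} \approx 879.36$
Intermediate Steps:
$T{\left(P,r \right)} = - \frac{7}{8} + \frac{r \left(r - P\right)}{8}$ ($T{\left(P,r \right)} = - \frac{7}{8} + \frac{\left(r - P\right) r}{8} = - \frac{7}{8} + \frac{r \left(r - P\right)}{8}$)
$c{\left(a \right)} = \frac{15}{4} - 6 a - \frac{3 a^{2}}{4}$ ($c{\left(a \right)} = - 6 \left(a - \left(\frac{7}{8} - \frac{a^{2}}{8} + \frac{- \frac{2}{a} a}{8}\right)\right) = - 6 \left(a + \left(- \frac{7}{8} + \frac{a^{2}}{8} + \frac{1}{4}\right)\right) = - 6 \left(a + \left(- \frac{5}{8} + \frac{a^{2}}{8}\right)\right) = - 6 \left(- \frac{5}{8} + a + \frac{a^{2}}{8}\right) = \frac{15}{4} - 6 a - \frac{3 a^{2}}{4}$)
$\frac{43783}{-4798} - \frac{39982}{c{\left(-13 \right)}} = \frac{43783}{-4798} - \frac{39982}{\frac{15}{4} - -78 - \frac{3 \left(-13\right)^{2}}{4}} = 43783 \left(- \frac{1}{4798}\right) - \frac{39982}{\frac{15}{4} + 78 - \frac{507}{4}} = - \frac{43783}{4798} - \frac{39982}{\frac{15}{4} + 78 - \frac{507}{4}} = - \frac{43783}{4798} - \frac{39982}{-45} = - \frac{43783}{4798} - - \frac{39982}{45} = - \frac{43783}{4798} + \frac{39982}{45} = \frac{189863401}{215910}$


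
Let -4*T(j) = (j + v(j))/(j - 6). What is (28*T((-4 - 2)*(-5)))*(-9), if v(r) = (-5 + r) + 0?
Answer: 1155/8 ≈ 144.38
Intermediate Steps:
v(r) = -5 + r
T(j) = -(-5 + 2*j)/(4*(-6 + j)) (T(j) = -(j + (-5 + j))/(4*(j - 6)) = -(-5 + 2*j)/(4*(-6 + j)))
(28*T((-4 - 2)*(-5)))*(-9) = (28*((5 - 2*(-4 - 2)*(-5))/(4*(-6 + (-4 - 2)*(-5)))))*(-9) = (28*((5 - (-12)*(-5))/(4*(-6 - 6*(-5)))))*(-9) = (28*((5 - 2*30)/(4*(-6 + 30))))*(-9) = (28*((1/4)*(5 - 60)/24))*(-9) = (28*((1/4)*(1/24)*(-55)))*(-9) = (28*(-55/96))*(-9) = -385/24*(-9) = 1155/8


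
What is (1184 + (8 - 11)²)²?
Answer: 1423249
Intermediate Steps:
(1184 + (8 - 11)²)² = (1184 + (-3)²)² = (1184 + 9)² = 1193² = 1423249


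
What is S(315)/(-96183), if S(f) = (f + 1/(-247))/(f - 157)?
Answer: -38902/1876818879 ≈ -2.0728e-5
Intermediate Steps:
S(f) = (-1/247 + f)/(-157 + f) (S(f) = (f - 1/247)/(-157 + f) = (-1/247 + f)/(-157 + f))
S(315)/(-96183) = ((-1/247 + 315)/(-157 + 315))/(-96183) = ((77804/247)/158)*(-1/96183) = ((1/158)*(77804/247))*(-1/96183) = (38902/19513)*(-1/96183) = -38902/1876818879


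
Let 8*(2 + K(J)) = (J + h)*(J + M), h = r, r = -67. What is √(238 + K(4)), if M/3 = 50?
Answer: I*√3907/2 ≈ 31.253*I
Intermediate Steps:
M = 150 (M = 3*50 = 150)
h = -67
K(J) = -2 + (-67 + J)*(150 + J)/8 (K(J) = -2 + ((J - 67)*(J + 150))/8 = -2 + ((-67 + J)*(150 + J))/8 = -2 + (-67 + J)*(150 + J)/8)
√(238 + K(4)) = √(238 + (-5033/4 + (⅛)*4² + (83/8)*4)) = √(238 + (-5033/4 + (⅛)*16 + 83/2)) = √(238 + (-5033/4 + 2 + 83/2)) = √(238 - 4859/4) = √(-3907/4) = I*√3907/2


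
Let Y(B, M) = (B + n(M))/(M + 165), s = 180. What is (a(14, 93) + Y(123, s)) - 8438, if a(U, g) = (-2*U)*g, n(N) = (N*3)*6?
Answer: -1268709/115 ≈ -11032.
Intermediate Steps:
n(N) = 18*N (n(N) = (3*N)*6 = 18*N)
a(U, g) = -2*U*g
Y(B, M) = (B + 18*M)/(165 + M) (Y(B, M) = (B + 18*M)/(M + 165) = (B + 18*M)/(165 + M))
(a(14, 93) + Y(123, s)) - 8438 = (-2*14*93 + (123 + 18*180)/(165 + 180)) - 8438 = (-2604 + (123 + 3240)/345) - 8438 = (-2604 + (1/345)*3363) - 8438 = (-2604 + 1121/115) - 8438 = -298339/115 - 8438 = -1268709/115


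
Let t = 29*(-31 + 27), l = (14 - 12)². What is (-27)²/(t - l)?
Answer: -243/40 ≈ -6.0750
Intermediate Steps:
l = 4 (l = 2² = 4)
t = -116 (t = 29*(-4) = -116)
(-27)²/(t - l) = (-27)²/(-116 - 1*4) = 729/(-116 - 4) = 729/(-120) = 729*(-1/120) = -243/40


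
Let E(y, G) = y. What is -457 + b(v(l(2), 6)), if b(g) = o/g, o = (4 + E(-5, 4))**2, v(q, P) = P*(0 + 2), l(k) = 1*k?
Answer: -5483/12 ≈ -456.92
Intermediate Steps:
l(k) = k
v(q, P) = 2*P (v(q, P) = P*2 = 2*P)
o = 1 (o = (4 - 5)**2 = (-1)**2 = 1)
b(g) = 1/g
-457 + b(v(l(2), 6)) = -457 + 1/(2*6) = -457 + 1/12 = -5483/12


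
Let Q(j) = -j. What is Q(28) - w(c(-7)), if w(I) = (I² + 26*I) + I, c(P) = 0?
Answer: -28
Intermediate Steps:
w(I) = I² + 27*I
Q(28) - w(c(-7)) = -1*28 - 0*(27 + 0) = -28 - 0*27 = -28 - 1*0 = -28 + 0 = -28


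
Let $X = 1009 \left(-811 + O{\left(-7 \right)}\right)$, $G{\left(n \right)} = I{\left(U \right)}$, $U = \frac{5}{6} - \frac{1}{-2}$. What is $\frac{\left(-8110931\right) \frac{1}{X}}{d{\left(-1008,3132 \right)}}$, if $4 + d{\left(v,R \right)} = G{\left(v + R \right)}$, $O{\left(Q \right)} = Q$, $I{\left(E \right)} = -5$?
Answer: $- \frac{8110931}{7428258} \approx -1.0919$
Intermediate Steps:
$U = \frac{4}{3}$ ($U = 5 \cdot \frac{1}{6} - - \frac{1}{2} = \frac{5}{6} + \frac{1}{2} = \frac{4}{3} \approx 1.3333$)
$G{\left(n \right)} = -5$
$d{\left(v,R \right)} = -9$ ($d{\left(v,R \right)} = -4 - 5 = -9$)
$X = -825362$ ($X = 1009 \left(-811 - 7\right) = 1009 \left(-818\right) = -825362$)
$\frac{\left(-8110931\right) \frac{1}{X}}{d{\left(-1008,3132 \right)}} = \frac{\left(-8110931\right) \frac{1}{-825362}}{-9} = \left(-8110931\right) \left(- \frac{1}{825362}\right) \left(- \frac{1}{9}\right) = \frac{8110931}{825362} \left(- \frac{1}{9}\right) = - \frac{8110931}{7428258}$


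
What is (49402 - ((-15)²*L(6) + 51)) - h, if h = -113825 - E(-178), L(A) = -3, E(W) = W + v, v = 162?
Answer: 163835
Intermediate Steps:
E(W) = 162 + W (E(W) = W + 162 = 162 + W)
h = -113809 (h = -113825 - (162 - 178) = -113825 - 1*(-16) = -113825 + 16 = -113809)
(49402 - ((-15)²*L(6) + 51)) - h = (49402 - ((-15)²*(-3) + 51)) - 1*(-113809) = (49402 - (225*(-3) + 51)) + 113809 = (49402 - (-675 + 51)) + 113809 = (49402 - 1*(-624)) + 113809 = (49402 + 624) + 113809 = 50026 + 113809 = 163835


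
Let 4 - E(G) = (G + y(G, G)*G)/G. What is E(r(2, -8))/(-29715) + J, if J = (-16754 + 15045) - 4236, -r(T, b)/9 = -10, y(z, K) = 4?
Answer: -176655674/29715 ≈ -5945.0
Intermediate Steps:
r(T, b) = 90 (r(T, b) = -9*(-10) = 90)
E(G) = -1 (E(G) = 4 - (G + 4*G)/G = 4 - 5*G/G = 4 - 1*5 = 4 - 5 = -1)
J = -5945 (J = -1709 - 4236 = -5945)
E(r(2, -8))/(-29715) + J = -1/(-29715) - 5945 = -1*(-1/29715) - 5945 = 1/29715 - 5945 = -176655674/29715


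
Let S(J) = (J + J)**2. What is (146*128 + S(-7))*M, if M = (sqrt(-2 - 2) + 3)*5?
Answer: 283260 + 188840*I ≈ 2.8326e+5 + 1.8884e+5*I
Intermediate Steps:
S(J) = 4*J**2 (S(J) = (2*J)**2 = 4*J**2)
M = 15 + 10*I (M = (sqrt(-4) + 3)*5 = (2*I + 3)*5 = (3 + 2*I)*5 = 15 + 10*I ≈ 15.0 + 10.0*I)
(146*128 + S(-7))*M = (146*128 + 4*(-7)**2)*(15 + 10*I) = (18688 + 4*49)*(15 + 10*I) = (18688 + 196)*(15 + 10*I) = 18884*(15 + 10*I) = 283260 + 188840*I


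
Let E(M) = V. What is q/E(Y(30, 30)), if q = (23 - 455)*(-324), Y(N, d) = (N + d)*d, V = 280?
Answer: 17496/35 ≈ 499.89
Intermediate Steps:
Y(N, d) = d*(N + d)
q = 139968 (q = -432*(-324) = 139968)
E(M) = 280
q/E(Y(30, 30)) = 139968/280 = 139968*(1/280) = 17496/35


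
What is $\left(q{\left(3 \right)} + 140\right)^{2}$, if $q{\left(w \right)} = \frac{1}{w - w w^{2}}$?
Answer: $\frac{11282881}{576} \approx 19588.0$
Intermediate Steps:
$q{\left(w \right)} = \frac{1}{w - w^{3}}$
$\left(q{\left(3 \right)} + 140\right)^{2} = \left(- \frac{1}{3^{3} - 3} + 140\right)^{2} = \left(- \frac{1}{27 - 3} + 140\right)^{2} = \left(- \frac{1}{24} + 140\right)^{2} = \left(\frac{3359}{24}\right)^{2} = \frac{11282881}{576}$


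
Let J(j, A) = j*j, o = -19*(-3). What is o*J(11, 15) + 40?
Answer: 6937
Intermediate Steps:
o = 57
J(j, A) = j**2
o*J(11, 15) + 40 = 57*11**2 + 40 = 57*121 + 40 = 6897 + 40 = 6937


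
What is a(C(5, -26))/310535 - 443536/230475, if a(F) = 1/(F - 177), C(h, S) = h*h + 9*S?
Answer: -10633022521967/5525246778450 ≈ -1.9244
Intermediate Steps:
C(h, S) = h² + 9*S
a(F) = 1/(-177 + F)
a(C(5, -26))/310535 - 443536/230475 = 1/((-177 + (5² + 9*(-26)))*310535) - 443536/230475 = (1/310535)/(-177 + (25 - 234)) - 443536*1/230475 = (1/310535)/(-177 - 209) - 443536/230475 = (1/310535)/(-386) - 443536/230475 = -1/386*1/310535 - 443536/230475 = -1/119866510 - 443536/230475 = -10633022521967/5525246778450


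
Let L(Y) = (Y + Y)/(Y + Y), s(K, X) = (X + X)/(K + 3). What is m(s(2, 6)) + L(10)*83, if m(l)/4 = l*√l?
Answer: 83 + 96*√15/25 ≈ 97.872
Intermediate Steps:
s(K, X) = 2*X/(3 + K) (s(K, X) = (2*X)/(3 + K) = 2*X/(3 + K))
L(Y) = 1 (L(Y) = (2*Y)/((2*Y)) = (2*Y)*(1/(2*Y)) = 1)
m(l) = 4*l^(3/2) (m(l) = 4*(l*√l) = 4*l^(3/2))
m(s(2, 6)) + L(10)*83 = 4*(2*6/(3 + 2))^(3/2) + 1*83 = 4*(2*6/5)^(3/2) + 83 = 4*(2*6*(⅕))^(3/2) + 83 = 4*(12/5)^(3/2) + 83 = 4*(24*√15/25) + 83 = 96*√15/25 + 83 = 83 + 96*√15/25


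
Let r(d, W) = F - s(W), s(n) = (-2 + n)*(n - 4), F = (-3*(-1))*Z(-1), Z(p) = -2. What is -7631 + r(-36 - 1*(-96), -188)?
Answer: -44117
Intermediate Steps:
F = -6 (F = -3*(-1)*(-2) = 3*(-2) = -6)
s(n) = (-4 + n)*(-2 + n) (s(n) = (-2 + n)*(-4 + n) = (-4 + n)*(-2 + n))
r(d, W) = -14 - W² + 6*W (r(d, W) = -6 - (8 + W² - 6*W) = -6 + (-8 - W² + 6*W) = -14 - W² + 6*W)
-7631 + r(-36 - 1*(-96), -188) = -7631 + (-14 - 1*(-188)² + 6*(-188)) = -7631 + (-14 - 1*35344 - 1128) = -7631 + (-14 - 35344 - 1128) = -7631 - 36486 = -44117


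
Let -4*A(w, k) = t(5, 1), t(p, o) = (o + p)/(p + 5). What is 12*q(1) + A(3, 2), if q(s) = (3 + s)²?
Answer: 3837/20 ≈ 191.85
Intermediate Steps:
t(p, o) = (o + p)/(5 + p)
A(w, k) = -3/20 (A(w, k) = -(1 + 5)/(4*(5 + 5)) = -6/(4*10) = -6/40 = -¼*⅗ = -3/20)
12*q(1) + A(3, 2) = 12*(3 + 1)² - 3/20 = 12*4² - 3/20 = 12*16 - 3/20 = 192 - 3/20 = 3837/20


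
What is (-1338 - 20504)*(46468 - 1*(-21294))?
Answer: -1480057604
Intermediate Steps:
(-1338 - 20504)*(46468 - 1*(-21294)) = -21842*(46468 + 21294) = -21842*67762 = -1480057604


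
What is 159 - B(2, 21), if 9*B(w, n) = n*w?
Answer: 463/3 ≈ 154.33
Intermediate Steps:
B(w, n) = n*w/9 (B(w, n) = (n*w)/9 = n*w/9)
159 - B(2, 21) = 159 - 21*2/9 = 159 - 1*14/3 = 159 - 14/3 = 463/3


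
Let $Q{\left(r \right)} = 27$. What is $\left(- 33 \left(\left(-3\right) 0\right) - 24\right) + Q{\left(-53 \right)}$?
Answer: $3$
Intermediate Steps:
$\left(- 33 \left(\left(-3\right) 0\right) - 24\right) + Q{\left(-53 \right)} = \left(- 33 \left(\left(-3\right) 0\right) - 24\right) + 27 = \left(\left(-33\right) 0 - 24\right) + 27 = \left(0 - 24\right) + 27 = -24 + 27 = 3$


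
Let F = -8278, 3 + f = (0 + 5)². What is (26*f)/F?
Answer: -286/4139 ≈ -0.069099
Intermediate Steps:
f = 22 (f = -3 + (0 + 5)² = -3 + 5² = -3 + 25 = 22)
(26*f)/F = (26*22)/(-8278) = 572*(-1/8278) = -286/4139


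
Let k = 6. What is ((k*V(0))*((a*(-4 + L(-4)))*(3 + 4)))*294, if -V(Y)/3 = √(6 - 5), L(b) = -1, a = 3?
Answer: 555660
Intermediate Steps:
V(Y) = -3 (V(Y) = -3*√(6 - 5) = -3*√1 = -3*1 = -3)
((k*V(0))*((a*(-4 + L(-4)))*(3 + 4)))*294 = ((6*(-3))*((3*(-4 - 1))*(3 + 4)))*294 = -18*3*(-5)*7*294 = -(-270)*7*294 = -18*(-105)*294 = 1890*294 = 555660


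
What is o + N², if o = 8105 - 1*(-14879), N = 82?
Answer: 29708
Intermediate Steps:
o = 22984 (o = 8105 + 14879 = 22984)
o + N² = 22984 + 82² = 22984 + 6724 = 29708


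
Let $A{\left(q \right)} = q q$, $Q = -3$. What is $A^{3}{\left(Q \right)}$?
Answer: $729$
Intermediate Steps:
$A{\left(q \right)} = q^{2}$
$A^{3}{\left(Q \right)} = \left(\left(-3\right)^{2}\right)^{3} = 9^{3} = 729$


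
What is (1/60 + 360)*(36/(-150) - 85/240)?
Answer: -15401513/72000 ≈ -213.91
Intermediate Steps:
(1/60 + 360)*(36/(-150) - 85/240) = (1/60 + 360)*(36*(-1/150) - 85*1/240) = 21601*(-6/25 - 17/48)/60 = (21601/60)*(-713/1200) = -15401513/72000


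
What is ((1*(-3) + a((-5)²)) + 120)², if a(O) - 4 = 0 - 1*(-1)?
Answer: 14884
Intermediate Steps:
a(O) = 5 (a(O) = 4 + (0 - 1*(-1)) = 4 + (0 + 1) = 4 + 1 = 5)
((1*(-3) + a((-5)²)) + 120)² = ((1*(-3) + 5) + 120)² = ((-3 + 5) + 120)² = (2 + 120)² = 122² = 14884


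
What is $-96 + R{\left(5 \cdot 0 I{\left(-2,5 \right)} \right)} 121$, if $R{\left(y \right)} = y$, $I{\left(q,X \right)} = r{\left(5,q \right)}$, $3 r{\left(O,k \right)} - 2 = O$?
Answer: $-96$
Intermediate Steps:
$r{\left(O,k \right)} = \frac{2}{3} + \frac{O}{3}$
$I{\left(q,X \right)} = \frac{7}{3}$ ($I{\left(q,X \right)} = \frac{2}{3} + \frac{1}{3} \cdot 5 = \frac{2}{3} + \frac{5}{3} = \frac{7}{3}$)
$-96 + R{\left(5 \cdot 0 I{\left(-2,5 \right)} \right)} 121 = -96 + 5 \cdot 0 \cdot \frac{7}{3} \cdot 121 = -96 + 0 \cdot \frac{7}{3} \cdot 121 = -96 + 0 \cdot 121 = -96 + 0 = -96$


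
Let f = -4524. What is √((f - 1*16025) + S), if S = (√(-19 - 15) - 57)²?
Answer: √(-20549 + (57 - I*√34)²) ≈ 2.524 - 131.68*I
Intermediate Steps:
S = (-57 + I*√34)² (S = (√(-34) - 57)² = (I*√34 - 57)² = (-57 + I*√34)² ≈ 3215.0 - 664.73*I)
√((f - 1*16025) + S) = √((-4524 - 1*16025) + (57 - I*√34)²) = √((-4524 - 16025) + (57 - I*√34)²) = √(-20549 + (57 - I*√34)²)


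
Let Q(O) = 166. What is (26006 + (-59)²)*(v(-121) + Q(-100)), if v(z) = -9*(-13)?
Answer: 8344821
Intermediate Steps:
v(z) = 117
(26006 + (-59)²)*(v(-121) + Q(-100)) = (26006 + (-59)²)*(117 + 166) = (26006 + 3481)*283 = 29487*283 = 8344821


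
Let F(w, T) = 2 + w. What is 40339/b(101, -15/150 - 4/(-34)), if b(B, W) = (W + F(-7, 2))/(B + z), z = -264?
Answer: 1117793690/847 ≈ 1.3197e+6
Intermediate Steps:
b(B, W) = (-5 + W)/(-264 + B) (b(B, W) = (W + (2 - 7))/(B - 264) = (W - 5)/(-264 + B) = (-5 + W)/(-264 + B))
40339/b(101, -15/150 - 4/(-34)) = 40339/(((-5 + (-15/150 - 4/(-34)))/(-264 + 101))) = 40339/(((-5 + (-15*1/150 - 4*(-1/34)))/(-163))) = 40339/((-(-5 + (-1/10 + 2/17))/163)) = 40339/((-(-5 + 3/170)/163)) = 40339/((-1/163*(-847/170))) = 40339/(847/27710) = 40339*(27710/847) = 1117793690/847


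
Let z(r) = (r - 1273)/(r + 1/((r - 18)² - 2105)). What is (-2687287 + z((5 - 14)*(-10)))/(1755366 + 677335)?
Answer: -744680430314/674128206811 ≈ -1.1047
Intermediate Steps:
z(r) = (-1273 + r)/(r + 1/(-2105 + (-18 + r)²)) (z(r) = (-1273 + r)/(r + 1/((-18 + r)² - 2105)) = (-1273 + r)/(r + 1/(-2105 + (-18 + r)²)))
(-2687287 + z((5 - 14)*(-10)))/(1755366 + 677335) = (-2687287 + (2267213 + ((5 - 14)*(-10))³ - 1309*100*(5 - 14)² + 44047*((5 - 14)*(-10)))/(1 + ((5 - 14)*(-10))³ - 1781*(5 - 14)*(-10) - 36*100*(5 - 14)²))/(1755366 + 677335) = (-2687287 + (2267213 + (-9*(-10))³ - 1309*(-9*(-10))² + 44047*(-9*(-10)))/(1 + (-9*(-10))³ - (-16029)*(-10) - 36*(-9*(-10))²))/2432701 = (-2687287 + (2267213 + 90³ - 1309*90² + 44047*90)/(1 + 90³ - 1781*90 - 36*90²))*(1/2432701) = (-2687287 + (2267213 + 729000 - 1309*8100 + 3964230)/(1 + 729000 - 160290 - 36*8100))*(1/2432701) = (-2687287 + (2267213 + 729000 - 10602900 + 3964230)/(1 + 729000 - 160290 - 291600))*(1/2432701) = (-2687287 - 3642457/277111)*(1/2432701) = -744680430314/277111*1/2432701 = -744680430314/674128206811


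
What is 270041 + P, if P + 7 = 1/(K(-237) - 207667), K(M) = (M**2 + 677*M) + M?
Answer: 84300294255/312184 ≈ 2.7003e+5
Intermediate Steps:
K(M) = M**2 + 678*M
P = -2185289/312184 (P = -7 + 1/(-237*(678 - 237) - 207667) = -7 + 1/(-237*441 - 207667) = -7 + 1/(-104517 - 207667) = -7 + 1/(-312184) = -7 - 1/312184 = -2185289/312184 ≈ -7.0000)
270041 + P = 270041 - 2185289/312184 = 84300294255/312184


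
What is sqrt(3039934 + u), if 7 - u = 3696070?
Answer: I*sqrt(656129) ≈ 810.02*I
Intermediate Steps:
u = -3696063 (u = 7 - 1*3696070 = 7 - 3696070 = -3696063)
sqrt(3039934 + u) = sqrt(3039934 - 3696063) = sqrt(-656129) = I*sqrt(656129)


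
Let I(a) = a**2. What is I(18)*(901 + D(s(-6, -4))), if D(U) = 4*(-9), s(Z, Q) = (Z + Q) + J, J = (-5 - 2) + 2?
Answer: 280260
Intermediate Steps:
J = -5 (J = -7 + 2 = -5)
s(Z, Q) = -5 + Q + Z (s(Z, Q) = (Z + Q) - 5 = (Q + Z) - 5 = -5 + Q + Z)
D(U) = -36
I(18)*(901 + D(s(-6, -4))) = 18**2*(901 - 36) = 324*865 = 280260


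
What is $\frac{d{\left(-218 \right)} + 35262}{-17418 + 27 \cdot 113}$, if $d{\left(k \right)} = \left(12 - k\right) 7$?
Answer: $- \frac{36872}{14367} \approx -2.5664$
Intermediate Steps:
$d{\left(k \right)} = 84 - 7 k$
$\frac{d{\left(-218 \right)} + 35262}{-17418 + 27 \cdot 113} = \frac{\left(84 - -1526\right) + 35262}{-17418 + 27 \cdot 113} = \frac{\left(84 + 1526\right) + 35262}{-17418 + 3051} = \frac{1610 + 35262}{-14367} = 36872 \left(- \frac{1}{14367}\right) = - \frac{36872}{14367}$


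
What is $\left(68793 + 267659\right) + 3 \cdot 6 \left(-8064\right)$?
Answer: $191300$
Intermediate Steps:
$\left(68793 + 267659\right) + 3 \cdot 6 \left(-8064\right) = 336452 + 18 \left(-8064\right) = 336452 - 145152 = 191300$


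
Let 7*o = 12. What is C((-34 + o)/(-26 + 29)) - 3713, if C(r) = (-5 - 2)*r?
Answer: -10913/3 ≈ -3637.7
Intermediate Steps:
o = 12/7 (o = (⅐)*12 = 12/7 ≈ 1.7143)
C(r) = -7*r
C((-34 + o)/(-26 + 29)) - 3713 = -7*(-34 + 12/7)/(-26 + 29) - 3713 = -(-226)/3 - 3713 = -7*(-226/21) - 3713 = 226/3 - 3713 = -10913/3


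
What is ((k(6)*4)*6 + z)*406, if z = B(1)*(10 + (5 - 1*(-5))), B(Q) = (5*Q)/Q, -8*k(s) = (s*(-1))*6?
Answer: 84448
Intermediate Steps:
k(s) = 3*s/4 (k(s) = -s*(-1)*6/8 = -(-s)*6/8 = -(-3)*s/4 = 3*s/4)
B(Q) = 5
z = 100 (z = 5*(10 + (5 - 1*(-5))) = 5*(10 + (5 + 5)) = 5*(10 + 10) = 5*20 = 100)
((k(6)*4)*6 + z)*406 = ((((¾)*6)*4)*6 + 100)*406 = (((9/2)*4)*6 + 100)*406 = (18*6 + 100)*406 = (108 + 100)*406 = 208*406 = 84448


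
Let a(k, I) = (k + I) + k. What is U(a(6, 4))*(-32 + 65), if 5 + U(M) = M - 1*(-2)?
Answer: 429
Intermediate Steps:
a(k, I) = I + 2*k (a(k, I) = (I + k) + k = I + 2*k)
U(M) = -3 + M (U(M) = -5 + (M - 1*(-2)) = -5 + (M + 2) = -5 + (2 + M) = -3 + M)
U(a(6, 4))*(-32 + 65) = (-3 + (4 + 2*6))*(-32 + 65) = (-3 + (4 + 12))*33 = (-3 + 16)*33 = 13*33 = 429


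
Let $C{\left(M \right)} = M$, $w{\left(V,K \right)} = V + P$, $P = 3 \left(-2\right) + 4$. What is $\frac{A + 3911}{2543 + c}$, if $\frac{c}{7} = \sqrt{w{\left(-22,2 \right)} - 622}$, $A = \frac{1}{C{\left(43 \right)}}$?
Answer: $\frac{427666482}{279435629} - \frac{1177218 i \sqrt{646}}{279435629} \approx 1.5305 - 0.10708 i$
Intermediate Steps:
$P = -2$ ($P = -6 + 4 = -2$)
$w{\left(V,K \right)} = -2 + V$ ($w{\left(V,K \right)} = V - 2 = -2 + V$)
$A = \frac{1}{43} \approx 0.023256$
$c = 7 i \sqrt{646}$ ($c = 7 \sqrt{\left(-2 - 22\right) - 622} = 7 \sqrt{-24 - 622} = 7 \sqrt{-646} = 7 i \sqrt{646} \approx 177.92 i$)
$\frac{A + 3911}{2543 + c} = \frac{\frac{1}{43} + 3911}{2543 + 7 i \sqrt{646}} = \frac{168174}{43 \left(2543 + 7 i \sqrt{646}\right)}$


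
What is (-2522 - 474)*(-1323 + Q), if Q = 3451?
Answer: -6375488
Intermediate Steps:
(-2522 - 474)*(-1323 + Q) = (-2522 - 474)*(-1323 + 3451) = -2996*2128 = -6375488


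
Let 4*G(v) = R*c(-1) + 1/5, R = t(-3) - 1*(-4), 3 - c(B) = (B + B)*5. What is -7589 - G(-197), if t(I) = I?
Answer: -75923/10 ≈ -7592.3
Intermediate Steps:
c(B) = 3 - 10*B (c(B) = 3 - (B + B)*5 = 3 - 2*B*5 = 3 - 10*B)
R = 1 (R = -3 - 1*(-4) = -3 + 4 = 1)
G(v) = 33/10 (G(v) = (1*(3 - 10*(-1)) + 1/5)/4 = (1*(3 + 10) + ⅕)/4 = (1*13 + ⅕)/4 = (13 + ⅕)/4 = (¼)*(66/5) = 33/10)
-7589 - G(-197) = -7589 - 1*33/10 = -7589 - 33/10 = -75923/10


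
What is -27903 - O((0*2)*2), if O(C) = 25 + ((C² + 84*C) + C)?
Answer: -27928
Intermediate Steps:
O(C) = 25 + C² + 85*C (O(C) = 25 + (C² + 85*C) = 25 + C² + 85*C)
-27903 - O((0*2)*2) = -27903 - (25 + ((0*2)*2)² + 85*((0*2)*2)) = -27903 - (25 + (0*2)² + 85*(0*2)) = -27903 - (25 + 0² + 85*0) = -27903 - (25 + 0 + 0) = -27903 - 1*25 = -27903 - 25 = -27928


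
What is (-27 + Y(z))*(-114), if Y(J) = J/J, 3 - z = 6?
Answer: 2964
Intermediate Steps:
z = -3 (z = 3 - 1*6 = 3 - 6 = -3)
Y(J) = 1
(-27 + Y(z))*(-114) = (-27 + 1)*(-114) = -26*(-114) = 2964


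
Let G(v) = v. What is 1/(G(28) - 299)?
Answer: -1/271 ≈ -0.0036900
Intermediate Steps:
1/(G(28) - 299) = 1/(28 - 299) = 1/(-271) = -1/271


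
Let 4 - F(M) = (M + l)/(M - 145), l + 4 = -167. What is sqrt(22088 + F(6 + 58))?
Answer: sqrt(1789345)/9 ≈ 148.63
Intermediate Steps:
l = -171 (l = -4 - 167 = -171)
F(M) = 4 - (-171 + M)/(-145 + M) (F(M) = 4 - (M - 171)/(M - 145) = 4 - (-171 + M)/(-145 + M))
sqrt(22088 + F(6 + 58)) = sqrt(22088 + (-409 + 3*(6 + 58))/(-145 + (6 + 58))) = sqrt(22088 + (-409 + 3*64)/(-145 + 64)) = sqrt(22088 + (-409 + 192)/(-81)) = sqrt(22088 - 1/81*(-217)) = sqrt(22088 + 217/81) = sqrt(1789345/81) = sqrt(1789345)/9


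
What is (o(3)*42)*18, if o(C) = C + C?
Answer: 4536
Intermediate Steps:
o(C) = 2*C
(o(3)*42)*18 = ((2*3)*42)*18 = (6*42)*18 = 252*18 = 4536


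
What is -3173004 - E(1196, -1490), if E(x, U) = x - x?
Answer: -3173004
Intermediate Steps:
E(x, U) = 0
-3173004 - E(1196, -1490) = -3173004 - 1*0 = -3173004 + 0 = -3173004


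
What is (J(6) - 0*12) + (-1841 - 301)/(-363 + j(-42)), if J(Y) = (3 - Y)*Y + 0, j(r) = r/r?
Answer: -2187/181 ≈ -12.083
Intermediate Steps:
j(r) = 1
J(Y) = Y*(3 - Y) (J(Y) = Y*(3 - Y) + 0 = Y*(3 - Y))
(J(6) - 0*12) + (-1841 - 301)/(-363 + j(-42)) = (6*(3 - 1*6) - 0*12) + (-1841 - 301)/(-363 + 1) = (6*(3 - 6) - 1*0) - 2142/(-362) = (6*(-3) + 0) - 2142*(-1/362) = (-18 + 0) + 1071/181 = -18 + 1071/181 = -2187/181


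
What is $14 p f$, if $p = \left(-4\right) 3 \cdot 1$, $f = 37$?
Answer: $-6216$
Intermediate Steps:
$p = -12$ ($p = \left(-12\right) 1 = -12$)
$14 p f = 14 \left(-12\right) 37 = \left(-168\right) 37 = -6216$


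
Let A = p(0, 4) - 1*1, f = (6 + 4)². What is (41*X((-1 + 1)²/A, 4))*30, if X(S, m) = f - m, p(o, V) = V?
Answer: 118080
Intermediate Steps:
f = 100 (f = 10² = 100)
A = 3 (A = 4 - 1*1 = 4 - 1 = 3)
X(S, m) = 100 - m
(41*X((-1 + 1)²/A, 4))*30 = (41*(100 - 1*4))*30 = (41*(100 - 4))*30 = (41*96)*30 = 3936*30 = 118080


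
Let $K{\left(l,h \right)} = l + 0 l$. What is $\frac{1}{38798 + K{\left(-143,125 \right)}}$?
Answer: $\frac{1}{38655} \approx 2.587 \cdot 10^{-5}$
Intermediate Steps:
$K{\left(l,h \right)} = l$ ($K{\left(l,h \right)} = l + 0 = l$)
$\frac{1}{38798 + K{\left(-143,125 \right)}} = \frac{1}{38798 - 143} = \frac{1}{38655}$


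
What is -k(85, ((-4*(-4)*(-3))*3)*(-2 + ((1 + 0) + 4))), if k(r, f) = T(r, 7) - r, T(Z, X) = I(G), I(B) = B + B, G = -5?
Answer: 95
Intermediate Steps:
I(B) = 2*B
T(Z, X) = -10 (T(Z, X) = 2*(-5) = -10)
k(r, f) = -10 - r
-k(85, ((-4*(-4)*(-3))*3)*(-2 + ((1 + 0) + 4))) = -(-10 - 1*85) = -(-10 - 85) = -1*(-95) = 95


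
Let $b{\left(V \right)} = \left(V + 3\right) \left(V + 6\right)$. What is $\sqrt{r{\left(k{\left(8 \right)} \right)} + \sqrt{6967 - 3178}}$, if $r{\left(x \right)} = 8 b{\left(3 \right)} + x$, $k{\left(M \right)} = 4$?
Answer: $\sqrt{436 + 3 \sqrt{421}} \approx 22.306$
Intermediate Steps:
$b{\left(V \right)} = \left(3 + V\right) \left(6 + V\right)$
$r{\left(x \right)} = 432 + x$ ($r{\left(x \right)} = 8 \left(18 + 3^{2} + 9 \cdot 3\right) + x = 8 \left(18 + 9 + 27\right) + x = 8 \cdot 54 + x = 432 + x$)
$\sqrt{r{\left(k{\left(8 \right)} \right)} + \sqrt{6967 - 3178}} = \sqrt{\left(432 + 4\right) + \sqrt{6967 - 3178}} = \sqrt{436 + \sqrt{3789}} = \sqrt{436 + 3 \sqrt{421}}$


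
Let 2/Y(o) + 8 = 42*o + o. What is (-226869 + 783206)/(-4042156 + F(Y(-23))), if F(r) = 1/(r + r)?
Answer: -2225348/16169621 ≈ -0.13763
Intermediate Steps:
Y(o) = 2/(-8 + 43*o) (Y(o) = 2/(-8 + (42*o + o)) = 2/(-8 + 43*o))
F(r) = 1/(2*r)
(-226869 + 783206)/(-4042156 + F(Y(-23))) = (-226869 + 783206)/(-4042156 + 1/(2*((2/(-8 + 43*(-23)))))) = 556337/(-4042156 + 1/(2*((2/(-8 - 989))))) = 556337/(-4042156 + 1/(2*((2/(-997))))) = 556337/(-4042156 + 1/(2*((2*(-1/997))))) = 556337/(-4042156 + 1/(2*(-2/997))) = 556337/(-4042156 + (½)*(-997/2)) = 556337/(-4042156 - 997/4) = 556337/(-16169621/4) = 556337*(-4/16169621) = -2225348/16169621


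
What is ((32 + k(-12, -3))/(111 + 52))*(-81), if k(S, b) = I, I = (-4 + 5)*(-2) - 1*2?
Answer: -2268/163 ≈ -13.914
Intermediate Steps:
I = -4 (I = 1*(-2) - 2 = -2 - 2 = -4)
k(S, b) = -4
((32 + k(-12, -3))/(111 + 52))*(-81) = ((32 - 4)/(111 + 52))*(-81) = (28/163)*(-81) = -2268/163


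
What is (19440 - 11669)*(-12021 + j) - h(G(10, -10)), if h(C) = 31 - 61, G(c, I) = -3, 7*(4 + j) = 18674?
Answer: -509008061/7 ≈ -7.2715e+7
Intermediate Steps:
j = 18646/7 (j = -4 + (⅐)*18674 = -4 + 18674/7 = 18646/7 ≈ 2663.7)
h(C) = -30
(19440 - 11669)*(-12021 + j) - h(G(10, -10)) = (19440 - 11669)*(-12021 + 18646/7) - 1*(-30) = 7771*(-65501/7) + 30 = -509008271/7 + 30 = -509008061/7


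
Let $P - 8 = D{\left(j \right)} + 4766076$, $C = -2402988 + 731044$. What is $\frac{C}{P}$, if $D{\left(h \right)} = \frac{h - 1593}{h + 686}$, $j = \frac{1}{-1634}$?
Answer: $- \frac{1874120484312}{5342410572569} \approx -0.3508$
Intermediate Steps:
$j = - \frac{1}{1634} \approx -0.000612$
$D{\left(h \right)} = \frac{-1593 + h}{686 + h}$
$C = -1671944$
$P = \frac{5342410572569}{1120923}$ ($P = 8 + \left(\frac{-1593 - \frac{1}{1634}}{686 - \frac{1}{1634}} + 4766076\right) = 8 + \left(\frac{1}{\frac{1120923}{1634}} \left(- \frac{2602963}{1634}\right) + 4766076\right) = 8 + \left(\frac{1634}{1120923} \left(- \frac{2602963}{1634}\right) + 4766076\right) = 8 + \left(- \frac{2602963}{1120923} + 4766076\right) = 8 + \frac{5342401605185}{1120923} = \frac{5342410572569}{1120923} \approx 4.7661 \cdot 10^{6}$)
$\frac{C}{P} = - \frac{1671944}{\frac{5342410572569}{1120923}} = \left(-1671944\right) \frac{1120923}{5342410572569} = - \frac{1874120484312}{5342410572569}$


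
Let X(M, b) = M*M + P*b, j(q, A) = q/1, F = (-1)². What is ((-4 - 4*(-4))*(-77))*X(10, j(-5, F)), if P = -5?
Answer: -115500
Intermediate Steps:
F = 1
j(q, A) = q (j(q, A) = q*1 = q)
X(M, b) = M² - 5*b (X(M, b) = M*M - 5*b = M² - 5*b)
((-4 - 4*(-4))*(-77))*X(10, j(-5, F)) = ((-4 - 4*(-4))*(-77))*(10² - 5*(-5)) = ((-4 + 16)*(-77))*(100 + 25) = (12*(-77))*125 = -924*125 = -115500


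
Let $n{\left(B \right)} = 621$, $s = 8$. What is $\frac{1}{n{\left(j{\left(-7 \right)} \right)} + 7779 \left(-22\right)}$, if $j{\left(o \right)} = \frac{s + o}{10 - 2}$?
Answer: $- \frac{1}{170517} \approx -5.8645 \cdot 10^{-6}$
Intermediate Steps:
$j{\left(o \right)} = 1 + \frac{o}{8}$ ($j{\left(o \right)} = \frac{8 + o}{10 - 2} = \frac{8 + o}{8} = \left(8 + o\right) \frac{1}{8} = 1 + \frac{o}{8}$)
$\frac{1}{n{\left(j{\left(-7 \right)} \right)} + 7779 \left(-22\right)} = \frac{1}{621 + 7779 \left(-22\right)} = \frac{1}{621 - 171138} = \frac{1}{-170517} = - \frac{1}{170517}$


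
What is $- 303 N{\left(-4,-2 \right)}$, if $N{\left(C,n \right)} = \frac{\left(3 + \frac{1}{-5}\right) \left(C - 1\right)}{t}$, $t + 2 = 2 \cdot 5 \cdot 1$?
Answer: $\frac{2121}{4} \approx 530.25$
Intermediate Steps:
$t = 8$ ($t = -2 + 2 \cdot 5 \cdot 1 = -2 + 2 \cdot 5 = -2 + 10 = 8$)
$N{\left(C,n \right)} = - \frac{7}{20} + \frac{7 C}{20}$ ($N{\left(C,n \right)} = \frac{\left(3 + \frac{1}{-5}\right) \left(C - 1\right)}{8} = \left(3 - \frac{1}{5}\right) \left(-1 + C\right) \frac{1}{8} = \frac{14 \left(-1 + C\right)}{5} \cdot \frac{1}{8} = \left(- \frac{14}{5} + \frac{14 C}{5}\right) \frac{1}{8} = - \frac{7}{20} + \frac{7 C}{20}$)
$- 303 N{\left(-4,-2 \right)} = - 303 \left(- \frac{7}{20} + \frac{7}{20} \left(-4\right)\right) = - 303 \left(- \frac{7}{20} - \frac{7}{5}\right) = \left(-303\right) \left(- \frac{7}{4}\right) = \frac{2121}{4}$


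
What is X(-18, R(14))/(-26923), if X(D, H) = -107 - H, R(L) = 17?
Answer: 124/26923 ≈ 0.0046057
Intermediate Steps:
X(-18, R(14))/(-26923) = (-107 - 1*17)/(-26923) = (-107 - 17)*(-1/26923) = -124*(-1/26923) = 124/26923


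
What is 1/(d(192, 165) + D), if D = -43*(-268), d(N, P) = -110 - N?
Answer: 1/11222 ≈ 8.9111e-5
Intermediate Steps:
D = 11524
1/(d(192, 165) + D) = 1/((-110 - 1*192) + 11524) = 1/((-110 - 192) + 11524) = 1/(-302 + 11524) = 1/11222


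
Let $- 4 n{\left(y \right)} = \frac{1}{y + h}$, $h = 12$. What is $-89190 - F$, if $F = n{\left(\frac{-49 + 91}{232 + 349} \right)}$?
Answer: $- \frac{357473437}{4008} \approx -89190.0$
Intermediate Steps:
$n{\left(y \right)} = - \frac{1}{4 \left(12 + y\right)}$ ($n{\left(y \right)} = - \frac{1}{4 \left(y + 12\right)} = - \frac{1}{4 \left(12 + y\right)}$)
$F = - \frac{83}{4008}$ ($F = - \frac{1}{48 + 4 \frac{-49 + 91}{232 + 349}} = - \frac{1}{48 + 4 \cdot \frac{42}{581}} = - \frac{1}{48 + 4 \cdot 42 \cdot \frac{1}{581}} = - \frac{1}{48 + 4 \cdot \frac{6}{83}} = - \frac{1}{48 + \frac{24}{83}} = - \frac{1}{\frac{4008}{83}} = \left(-1\right) \frac{83}{4008} = - \frac{83}{4008} \approx -0.020709$)
$-89190 - F = -89190 - - \frac{83}{4008} = -89190 + \frac{83}{4008} = - \frac{357473437}{4008}$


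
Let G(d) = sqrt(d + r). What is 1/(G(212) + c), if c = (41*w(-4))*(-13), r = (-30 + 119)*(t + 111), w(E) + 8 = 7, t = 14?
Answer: 533/272752 - sqrt(11337)/272752 ≈ 0.0015638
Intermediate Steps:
w(E) = -1 (w(E) = -8 + 7 = -1)
r = 11125 (r = (-30 + 119)*(14 + 111) = 89*125 = 11125)
c = 533 (c = (41*(-1))*(-13) = -41*(-13) = 533)
G(d) = sqrt(11125 + d) (G(d) = sqrt(d + 11125) = sqrt(11125 + d))
1/(G(212) + c) = 1/(sqrt(11125 + 212) + 533) = 1/(sqrt(11337) + 533) = 1/(533 + sqrt(11337))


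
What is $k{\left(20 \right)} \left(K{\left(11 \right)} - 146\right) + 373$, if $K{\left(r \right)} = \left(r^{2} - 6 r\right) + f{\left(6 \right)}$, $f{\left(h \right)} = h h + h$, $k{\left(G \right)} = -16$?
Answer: $1157$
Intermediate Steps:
$f{\left(h \right)} = h + h^{2}$ ($f{\left(h \right)} = h^{2} + h = h + h^{2}$)
$K{\left(r \right)} = 42 + r^{2} - 6 r$ ($K{\left(r \right)} = \left(r^{2} - 6 r\right) + 6 \left(1 + 6\right) = \left(r^{2} - 6 r\right) + 6 \cdot 7 = \left(r^{2} - 6 r\right) + 42 = 42 + r^{2} - 6 r$)
$k{\left(20 \right)} \left(K{\left(11 \right)} - 146\right) + 373 = - 16 \left(\left(42 + 11^{2} - 66\right) - 146\right) + 373 = - 16 \left(\left(42 + 121 - 66\right) - 146\right) + 373 = - 16 \left(97 - 146\right) + 373 = \left(-16\right) \left(-49\right) + 373 = 784 + 373 = 1157$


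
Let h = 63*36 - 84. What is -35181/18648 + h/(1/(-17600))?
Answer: -79644368709/2072 ≈ -3.8438e+7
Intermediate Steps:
h = 2184 (h = 2268 - 84 = 2184)
-35181/18648 + h/(1/(-17600)) = -35181/18648 + 2184/(1/(-17600)) = -35181*1/18648 + 2184/(-1/17600) = -3909/2072 + 2184*(-17600) = -3909/2072 - 38438400 = -79644368709/2072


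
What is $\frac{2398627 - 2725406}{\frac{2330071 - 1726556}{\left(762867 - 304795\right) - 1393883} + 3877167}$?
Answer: $- \frac{305803382769}{3628294923922} \approx -0.084283$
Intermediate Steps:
$\frac{2398627 - 2725406}{\frac{2330071 - 1726556}{\left(762867 - 304795\right) - 1393883} + 3877167} = - \frac{326779}{\frac{603515}{458072 - 1393883} + 3877167} = - \frac{326779}{\frac{603515}{-935811} + 3877167} = - \frac{326779}{603515 \left(- \frac{1}{935811}\right) + 3877167} = - \frac{326779}{- \frac{603515}{935811} + 3877167} = - \frac{326779}{\frac{3628294923922}{935811}} = \left(-326779\right) \frac{935811}{3628294923922} = - \frac{305803382769}{3628294923922}$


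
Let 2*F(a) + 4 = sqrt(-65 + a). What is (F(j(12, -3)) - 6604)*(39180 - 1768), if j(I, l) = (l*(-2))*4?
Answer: -247143672 + 18706*I*sqrt(41) ≈ -2.4714e+8 + 1.1978e+5*I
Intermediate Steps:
j(I, l) = -8*l (j(I, l) = -2*l*4 = -8*l)
F(a) = -2 + sqrt(-65 + a)/2
(F(j(12, -3)) - 6604)*(39180 - 1768) = ((-2 + sqrt(-65 - 8*(-3))/2) - 6604)*(39180 - 1768) = ((-2 + sqrt(-65 + 24)/2) - 6604)*37412 = ((-2 + sqrt(-41)/2) - 6604)*37412 = ((-2 + (I*sqrt(41))/2) - 6604)*37412 = ((-2 + I*sqrt(41)/2) - 6604)*37412 = (-6606 + I*sqrt(41)/2)*37412 = -247143672 + 18706*I*sqrt(41)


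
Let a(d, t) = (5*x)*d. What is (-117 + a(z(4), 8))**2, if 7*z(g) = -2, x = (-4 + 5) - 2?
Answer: 654481/49 ≈ 13357.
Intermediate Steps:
x = -1 (x = 1 - 2 = -1)
z(g) = -2/7 (z(g) = (1/7)*(-2) = -2/7)
a(d, t) = -5*d (a(d, t) = (5*(-1))*d = -5*d)
(-117 + a(z(4), 8))**2 = (-117 - 5*(-2/7))**2 = (-117 + 10/7)**2 = (-809/7)**2 = 654481/49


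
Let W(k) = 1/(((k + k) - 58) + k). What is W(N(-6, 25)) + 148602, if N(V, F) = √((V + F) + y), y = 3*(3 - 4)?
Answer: 6835691/46 ≈ 1.4860e+5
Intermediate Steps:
y = -3 (y = 3*(-1) = -3)
N(V, F) = √(-3 + F + V) (N(V, F) = √((V + F) - 3) = √((F + V) - 3) = √(-3 + F + V))
W(k) = 1/(-58 + 3*k) (W(k) = 1/((2*k - 58) + k) = 1/((-58 + 2*k) + k) = 1/(-58 + 3*k))
W(N(-6, 25)) + 148602 = 1/(-58 + 3*√(-3 + 25 - 6)) + 148602 = 1/(-58 + 3*√16) + 148602 = 1/(-58 + 3*4) + 148602 = 1/(-58 + 12) + 148602 = 1/(-46) + 148602 = -1/46 + 148602 = 6835691/46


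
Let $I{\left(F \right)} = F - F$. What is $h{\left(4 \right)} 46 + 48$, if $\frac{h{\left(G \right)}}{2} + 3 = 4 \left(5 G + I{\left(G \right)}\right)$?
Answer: $7132$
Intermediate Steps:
$I{\left(F \right)} = 0$
$h{\left(G \right)} = -6 + 40 G$ ($h{\left(G \right)} = -6 + 2 \cdot 4 \left(5 G + 0\right) = -6 + 2 \cdot 4 \cdot 5 G = -6 + 2 \cdot 20 G = -6 + 40 G$)
$h{\left(4 \right)} 46 + 48 = \left(-6 + 40 \cdot 4\right) 46 + 48 = \left(-6 + 160\right) 46 + 48 = 154 \cdot 46 + 48 = 7084 + 48 = 7132$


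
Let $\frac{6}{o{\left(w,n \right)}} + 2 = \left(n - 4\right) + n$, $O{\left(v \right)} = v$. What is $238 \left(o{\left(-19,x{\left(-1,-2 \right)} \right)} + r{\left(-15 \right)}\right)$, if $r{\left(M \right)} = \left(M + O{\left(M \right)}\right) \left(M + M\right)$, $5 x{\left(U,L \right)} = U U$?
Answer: $213945$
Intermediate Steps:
$x{\left(U,L \right)} = \frac{U^{2}}{5}$ ($x{\left(U,L \right)} = \frac{U U}{5} = \frac{U^{2}}{5}$)
$o{\left(w,n \right)} = \frac{6}{-6 + 2 n}$ ($o{\left(w,n \right)} = \frac{6}{-2 + \left(\left(n - 4\right) + n\right)} = \frac{6}{-2 + \left(\left(-4 + n\right) + n\right)} = \frac{6}{-2 + \left(-4 + 2 n\right)} = \frac{6}{-6 + 2 n}$)
$r{\left(M \right)} = 4 M^{2}$ ($r{\left(M \right)} = \left(M + M\right) \left(M + M\right) = 2 M 2 M = 4 M^{2}$)
$238 \left(o{\left(-19,x{\left(-1,-2 \right)} \right)} + r{\left(-15 \right)}\right) = 238 \left(\frac{3}{-3 + \frac{\left(-1\right)^{2}}{5}} + 4 \left(-15\right)^{2}\right) = 238 \left(\frac{3}{-3 + \frac{1}{5} \cdot 1} + 4 \cdot 225\right) = 238 \left(\frac{3}{-3 + \frac{1}{5}} + 900\right) = 238 \left(\frac{3}{- \frac{14}{5}} + 900\right) = 238 \left(3 \left(- \frac{5}{14}\right) + 900\right) = 238 \left(- \frac{15}{14} + 900\right) = 238 \cdot \frac{12585}{14} = 213945$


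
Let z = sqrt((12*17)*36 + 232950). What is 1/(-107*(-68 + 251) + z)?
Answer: -6527/127725089 - sqrt(240294)/383175267 ≈ -5.2381e-5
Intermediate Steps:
z = sqrt(240294) (z = sqrt(204*36 + 232950) = sqrt(7344 + 232950) = sqrt(240294) ≈ 490.20)
1/(-107*(-68 + 251) + z) = 1/(-107*(-68 + 251) + sqrt(240294)) = 1/(-107*183 + sqrt(240294)) = 1/(-19581 + sqrt(240294))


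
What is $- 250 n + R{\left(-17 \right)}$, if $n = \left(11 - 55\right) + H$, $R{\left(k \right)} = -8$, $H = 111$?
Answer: $-16758$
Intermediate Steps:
$n = 67$ ($n = \left(11 - 55\right) + 111 = -44 + 111 = 67$)
$- 250 n + R{\left(-17 \right)} = \left(-250\right) 67 - 8 = -16750 - 8 = -16758$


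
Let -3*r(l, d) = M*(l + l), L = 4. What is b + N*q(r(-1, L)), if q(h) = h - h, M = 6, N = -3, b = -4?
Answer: -4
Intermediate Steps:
r(l, d) = -4*l (r(l, d) = -2*(l + l) = -2*2*l = -4*l)
q(h) = 0
b + N*q(r(-1, L)) = -4 - 3*0 = -4 + 0 = -4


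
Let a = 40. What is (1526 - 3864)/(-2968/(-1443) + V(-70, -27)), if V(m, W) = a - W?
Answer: -3373734/99649 ≈ -33.856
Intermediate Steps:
V(m, W) = 40 - W
(1526 - 3864)/(-2968/(-1443) + V(-70, -27)) = (1526 - 3864)/(-2968/(-1443) + (40 - 1*(-27))) = -2338/(-2968*(-1/1443) + (40 + 27)) = -2338/(2968/1443 + 67) = -2338/99649/1443 = -2338*1443/99649 = -3373734/99649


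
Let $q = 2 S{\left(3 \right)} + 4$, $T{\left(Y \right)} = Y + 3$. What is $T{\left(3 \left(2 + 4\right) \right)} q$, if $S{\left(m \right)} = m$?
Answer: $210$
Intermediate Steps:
$T{\left(Y \right)} = 3 + Y$
$q = 10$ ($q = 2 \cdot 3 + 4 = 6 + 4 = 10$)
$T{\left(3 \left(2 + 4\right) \right)} q = \left(3 + 3 \left(2 + 4\right)\right) 10 = \left(3 + 3 \cdot 6\right) 10 = \left(3 + 18\right) 10 = 21 \cdot 10 = 210$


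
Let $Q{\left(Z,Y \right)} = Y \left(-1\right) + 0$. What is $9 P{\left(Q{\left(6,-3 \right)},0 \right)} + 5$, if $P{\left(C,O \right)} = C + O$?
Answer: $32$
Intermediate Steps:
$Q{\left(Z,Y \right)} = - Y$ ($Q{\left(Z,Y \right)} = - Y + 0 = - Y$)
$9 P{\left(Q{\left(6,-3 \right)},0 \right)} + 5 = 9 \left(\left(-1\right) \left(-3\right) + 0\right) + 5 = 9 \left(3 + 0\right) + 5 = 9 \cdot 3 + 5 = 27 + 5 = 32$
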